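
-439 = -439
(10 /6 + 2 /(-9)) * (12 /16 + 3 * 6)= 325 /12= 27.08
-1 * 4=-4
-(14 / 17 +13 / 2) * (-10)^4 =-1245000 / 17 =-73235.29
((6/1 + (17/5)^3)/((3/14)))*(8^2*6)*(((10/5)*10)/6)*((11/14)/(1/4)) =63788032/75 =850507.09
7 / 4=1.75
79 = 79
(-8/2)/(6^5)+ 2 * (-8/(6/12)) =-62209/1944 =-32.00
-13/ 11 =-1.18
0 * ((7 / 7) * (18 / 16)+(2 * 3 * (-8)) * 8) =0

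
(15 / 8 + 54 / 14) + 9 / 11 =4035 / 616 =6.55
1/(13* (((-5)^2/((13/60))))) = 1/1500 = 0.00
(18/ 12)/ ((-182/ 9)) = -27/ 364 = -0.07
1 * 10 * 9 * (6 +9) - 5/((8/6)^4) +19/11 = 3802009/2816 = 1350.15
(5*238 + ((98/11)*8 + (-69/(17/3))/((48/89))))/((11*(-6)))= -3706177/197472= -18.77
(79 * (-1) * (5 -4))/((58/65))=-5135/58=-88.53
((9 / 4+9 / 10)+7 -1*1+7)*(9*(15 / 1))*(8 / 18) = 969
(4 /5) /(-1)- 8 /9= -76 /45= -1.69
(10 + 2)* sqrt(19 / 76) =6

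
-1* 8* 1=-8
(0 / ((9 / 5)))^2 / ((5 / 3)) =0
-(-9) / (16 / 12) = 27 / 4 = 6.75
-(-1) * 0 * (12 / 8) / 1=0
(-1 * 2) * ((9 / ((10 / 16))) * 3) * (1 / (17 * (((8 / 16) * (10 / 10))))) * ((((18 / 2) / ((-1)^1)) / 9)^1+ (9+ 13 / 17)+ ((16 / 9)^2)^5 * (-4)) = 2375912314016608 / 186607535535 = 12732.13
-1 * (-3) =3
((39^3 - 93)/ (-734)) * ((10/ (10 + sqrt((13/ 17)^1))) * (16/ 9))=-268491200/ 1857387 + 1579360 * sqrt(221)/ 1857387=-131.91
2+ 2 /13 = 28 /13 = 2.15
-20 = -20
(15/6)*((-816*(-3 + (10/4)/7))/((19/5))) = 188700/133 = 1418.80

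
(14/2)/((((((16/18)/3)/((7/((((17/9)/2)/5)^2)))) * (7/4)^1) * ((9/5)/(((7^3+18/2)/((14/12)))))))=128304000/289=443958.48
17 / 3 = 5.67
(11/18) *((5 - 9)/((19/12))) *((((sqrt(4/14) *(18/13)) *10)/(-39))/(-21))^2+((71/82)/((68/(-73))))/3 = -321704966057/1037872238312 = -0.31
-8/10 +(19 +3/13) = 1198/65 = 18.43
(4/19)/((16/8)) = 0.11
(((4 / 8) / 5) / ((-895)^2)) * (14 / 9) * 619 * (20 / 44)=4333 / 79301475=0.00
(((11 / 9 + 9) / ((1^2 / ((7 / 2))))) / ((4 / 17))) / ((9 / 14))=19159 / 81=236.53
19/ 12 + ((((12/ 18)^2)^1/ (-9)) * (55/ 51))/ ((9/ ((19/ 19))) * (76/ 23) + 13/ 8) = 150824753/ 95360004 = 1.58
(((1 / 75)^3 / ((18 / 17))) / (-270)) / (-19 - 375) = 0.00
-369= -369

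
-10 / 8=-5 / 4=-1.25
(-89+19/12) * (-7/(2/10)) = 36715/12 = 3059.58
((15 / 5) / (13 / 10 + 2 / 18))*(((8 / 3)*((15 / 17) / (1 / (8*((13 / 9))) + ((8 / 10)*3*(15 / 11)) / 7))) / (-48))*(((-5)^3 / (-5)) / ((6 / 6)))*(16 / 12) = -20020000 / 3193161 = -6.27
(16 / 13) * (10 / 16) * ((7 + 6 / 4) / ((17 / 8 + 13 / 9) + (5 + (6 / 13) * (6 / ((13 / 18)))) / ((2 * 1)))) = 79560 / 97181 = 0.82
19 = 19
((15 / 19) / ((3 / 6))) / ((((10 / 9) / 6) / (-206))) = -33372 / 19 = -1756.42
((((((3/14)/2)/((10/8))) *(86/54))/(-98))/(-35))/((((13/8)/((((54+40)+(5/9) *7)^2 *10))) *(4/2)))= 133499692/113771385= 1.17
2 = 2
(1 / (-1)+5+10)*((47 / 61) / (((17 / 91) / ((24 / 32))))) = 89817 / 2074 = 43.31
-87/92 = -0.95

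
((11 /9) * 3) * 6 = 22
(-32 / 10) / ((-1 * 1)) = 16 / 5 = 3.20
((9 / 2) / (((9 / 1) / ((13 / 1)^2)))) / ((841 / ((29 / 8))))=169 / 464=0.36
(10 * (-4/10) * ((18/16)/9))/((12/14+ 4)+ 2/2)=-7/82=-0.09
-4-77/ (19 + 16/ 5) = -829/ 111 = -7.47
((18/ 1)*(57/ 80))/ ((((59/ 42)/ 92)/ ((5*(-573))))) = -2406396.05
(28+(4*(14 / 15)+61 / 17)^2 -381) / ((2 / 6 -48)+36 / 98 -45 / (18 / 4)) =953938664 / 182568525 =5.23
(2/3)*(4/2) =4/3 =1.33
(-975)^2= 950625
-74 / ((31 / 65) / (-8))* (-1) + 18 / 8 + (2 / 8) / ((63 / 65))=-2419342 / 1953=-1238.78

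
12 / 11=1.09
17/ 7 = 2.43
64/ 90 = 32/ 45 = 0.71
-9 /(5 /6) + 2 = -44 /5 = -8.80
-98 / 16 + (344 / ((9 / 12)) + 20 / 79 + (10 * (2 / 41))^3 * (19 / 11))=651142897369 / 1437416376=453.00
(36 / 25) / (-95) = -36 / 2375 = -0.02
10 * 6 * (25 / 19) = 1500 / 19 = 78.95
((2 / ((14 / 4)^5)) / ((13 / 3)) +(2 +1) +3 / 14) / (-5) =-1404969 / 2184910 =-0.64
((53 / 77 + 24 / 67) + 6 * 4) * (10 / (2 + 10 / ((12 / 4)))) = 1938225 / 41272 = 46.96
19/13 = 1.46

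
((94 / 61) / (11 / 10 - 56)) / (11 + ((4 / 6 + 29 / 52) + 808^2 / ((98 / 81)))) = -479024 / 9209225384157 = -0.00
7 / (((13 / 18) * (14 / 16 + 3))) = 1008 / 403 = 2.50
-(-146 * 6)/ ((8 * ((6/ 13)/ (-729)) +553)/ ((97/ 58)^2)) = 6509343789/ 1469152151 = 4.43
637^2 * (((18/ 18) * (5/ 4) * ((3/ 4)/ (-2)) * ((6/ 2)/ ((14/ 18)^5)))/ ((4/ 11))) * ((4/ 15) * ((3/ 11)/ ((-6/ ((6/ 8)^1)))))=89813529/ 1792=50119.16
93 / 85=1.09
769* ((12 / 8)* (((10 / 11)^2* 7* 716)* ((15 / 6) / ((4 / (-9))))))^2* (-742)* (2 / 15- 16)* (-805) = -130335139097758385437500 / 14641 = -8902065371064707700.12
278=278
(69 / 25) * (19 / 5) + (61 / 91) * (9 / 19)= 2335344 / 216125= 10.81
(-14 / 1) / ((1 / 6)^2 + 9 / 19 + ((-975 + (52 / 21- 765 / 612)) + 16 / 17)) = 284886 / 19785967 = 0.01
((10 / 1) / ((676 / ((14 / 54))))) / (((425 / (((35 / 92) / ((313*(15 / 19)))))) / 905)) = 168511 / 13402407096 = 0.00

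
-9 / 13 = -0.69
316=316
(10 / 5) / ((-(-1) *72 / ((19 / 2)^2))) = 361 / 144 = 2.51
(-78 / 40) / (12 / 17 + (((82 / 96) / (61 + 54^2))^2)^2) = -2.76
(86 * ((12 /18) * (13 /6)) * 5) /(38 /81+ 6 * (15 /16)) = 402480 /3949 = 101.92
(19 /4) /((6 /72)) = 57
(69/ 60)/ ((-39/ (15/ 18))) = -23/ 936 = -0.02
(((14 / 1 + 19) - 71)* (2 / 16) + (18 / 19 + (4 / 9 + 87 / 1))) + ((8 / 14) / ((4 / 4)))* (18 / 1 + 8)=471613 / 4788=98.50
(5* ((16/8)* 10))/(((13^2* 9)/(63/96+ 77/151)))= 140875/1837368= 0.08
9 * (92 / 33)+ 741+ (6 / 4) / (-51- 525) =766.09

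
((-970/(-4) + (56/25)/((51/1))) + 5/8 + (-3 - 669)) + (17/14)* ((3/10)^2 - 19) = -8064509/17850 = -451.79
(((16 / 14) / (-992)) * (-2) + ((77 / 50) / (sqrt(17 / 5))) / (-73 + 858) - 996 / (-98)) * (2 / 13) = 1.56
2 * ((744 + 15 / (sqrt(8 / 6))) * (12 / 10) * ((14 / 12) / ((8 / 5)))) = 105 * sqrt(3) / 8 + 1302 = 1324.73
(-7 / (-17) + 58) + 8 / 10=5033 / 85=59.21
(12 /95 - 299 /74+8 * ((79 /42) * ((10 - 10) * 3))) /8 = -27517 /56240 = -0.49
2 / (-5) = -2 / 5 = -0.40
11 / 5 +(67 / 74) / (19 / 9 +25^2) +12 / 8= 7729651 / 2088280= 3.70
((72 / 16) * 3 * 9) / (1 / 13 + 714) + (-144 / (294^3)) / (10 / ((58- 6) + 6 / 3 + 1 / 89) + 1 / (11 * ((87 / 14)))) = 3880713061184 / 22811437676629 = 0.17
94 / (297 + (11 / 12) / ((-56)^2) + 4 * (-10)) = 0.37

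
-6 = -6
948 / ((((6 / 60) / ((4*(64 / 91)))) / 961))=2332231680 / 91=25628919.56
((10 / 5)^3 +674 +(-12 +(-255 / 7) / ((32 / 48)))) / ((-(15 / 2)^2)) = -3446 / 315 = -10.94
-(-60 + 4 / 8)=119 / 2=59.50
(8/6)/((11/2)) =8/33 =0.24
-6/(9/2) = -4/3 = -1.33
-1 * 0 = 0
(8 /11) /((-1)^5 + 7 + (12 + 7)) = 8 /275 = 0.03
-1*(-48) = 48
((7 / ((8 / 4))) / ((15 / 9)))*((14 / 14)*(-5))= -21 / 2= -10.50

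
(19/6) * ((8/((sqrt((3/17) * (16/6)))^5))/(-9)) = -5491 * sqrt(34)/1728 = -18.53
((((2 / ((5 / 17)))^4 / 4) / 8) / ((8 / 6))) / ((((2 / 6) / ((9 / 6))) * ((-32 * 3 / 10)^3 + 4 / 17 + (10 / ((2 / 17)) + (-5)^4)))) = -1.29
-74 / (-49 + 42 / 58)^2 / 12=-31117 / 11760000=-0.00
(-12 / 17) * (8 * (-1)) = 96 / 17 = 5.65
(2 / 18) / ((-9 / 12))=-4 / 27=-0.15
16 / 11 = 1.45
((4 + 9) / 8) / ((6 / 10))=65 / 24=2.71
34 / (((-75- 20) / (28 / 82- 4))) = 1020 / 779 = 1.31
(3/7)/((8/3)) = 9/56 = 0.16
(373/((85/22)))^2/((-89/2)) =-134676872/643025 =-209.44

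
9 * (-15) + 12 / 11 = -1473 / 11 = -133.91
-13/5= -2.60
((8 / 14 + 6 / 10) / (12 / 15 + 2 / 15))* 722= 44403 / 49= 906.18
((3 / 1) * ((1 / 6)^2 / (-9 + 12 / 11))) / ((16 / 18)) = -0.01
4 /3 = 1.33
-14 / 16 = -0.88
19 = 19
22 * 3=66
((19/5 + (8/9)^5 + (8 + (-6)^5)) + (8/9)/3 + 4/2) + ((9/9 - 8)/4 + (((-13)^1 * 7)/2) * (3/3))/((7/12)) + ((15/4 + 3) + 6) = -9246599561/1180980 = -7829.60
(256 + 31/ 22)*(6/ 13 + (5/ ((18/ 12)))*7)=2627632/ 429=6125.02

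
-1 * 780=-780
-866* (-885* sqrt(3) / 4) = 383205* sqrt(3) / 2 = 331865.26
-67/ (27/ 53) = -3551/ 27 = -131.52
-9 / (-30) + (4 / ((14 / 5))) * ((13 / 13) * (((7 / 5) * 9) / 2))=93 / 10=9.30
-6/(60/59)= -59/10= -5.90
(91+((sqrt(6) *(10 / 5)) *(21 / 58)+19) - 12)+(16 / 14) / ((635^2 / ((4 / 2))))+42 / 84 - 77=21 *sqrt(6) / 29+121370757 / 5645150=23.27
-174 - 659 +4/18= -7495/9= -832.78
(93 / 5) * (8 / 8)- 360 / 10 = -87 / 5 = -17.40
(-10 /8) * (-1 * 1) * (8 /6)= 5 /3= 1.67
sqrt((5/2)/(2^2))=0.79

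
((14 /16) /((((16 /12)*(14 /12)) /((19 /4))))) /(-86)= -171 /5504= -0.03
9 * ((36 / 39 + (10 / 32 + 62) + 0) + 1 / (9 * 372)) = 11009113 / 19344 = 569.12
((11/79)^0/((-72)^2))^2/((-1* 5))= -1/134369280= -0.00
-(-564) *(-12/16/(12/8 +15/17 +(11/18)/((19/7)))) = -1229661/7580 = -162.22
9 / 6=3 / 2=1.50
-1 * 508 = -508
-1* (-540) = 540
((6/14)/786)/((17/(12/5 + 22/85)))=113/1325065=0.00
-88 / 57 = -1.54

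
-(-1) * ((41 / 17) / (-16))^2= 1681 / 73984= 0.02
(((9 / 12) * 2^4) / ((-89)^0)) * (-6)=-72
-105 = -105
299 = 299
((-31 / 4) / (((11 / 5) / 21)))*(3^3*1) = -87885 / 44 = -1997.39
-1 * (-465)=465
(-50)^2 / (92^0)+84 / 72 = 15007 / 6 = 2501.17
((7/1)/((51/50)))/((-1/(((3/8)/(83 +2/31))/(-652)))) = 217/4566608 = 0.00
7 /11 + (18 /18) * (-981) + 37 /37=-10773 /11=-979.36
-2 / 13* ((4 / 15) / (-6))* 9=4 / 65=0.06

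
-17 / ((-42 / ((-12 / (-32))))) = 17 / 112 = 0.15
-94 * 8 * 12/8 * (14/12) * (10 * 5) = -65800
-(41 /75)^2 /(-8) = 1681 /45000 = 0.04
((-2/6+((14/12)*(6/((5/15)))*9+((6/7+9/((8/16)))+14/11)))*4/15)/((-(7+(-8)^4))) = -192928/14216895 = -0.01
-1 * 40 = -40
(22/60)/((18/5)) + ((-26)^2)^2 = 49353419/108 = 456976.10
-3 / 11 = -0.27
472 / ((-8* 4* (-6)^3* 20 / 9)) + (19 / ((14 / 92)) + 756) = 11839133 / 13440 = 880.89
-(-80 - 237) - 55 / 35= 2208 / 7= 315.43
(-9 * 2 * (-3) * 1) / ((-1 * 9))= -6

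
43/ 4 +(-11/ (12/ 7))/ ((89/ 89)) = 13/ 3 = 4.33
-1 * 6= -6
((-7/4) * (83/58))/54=-0.05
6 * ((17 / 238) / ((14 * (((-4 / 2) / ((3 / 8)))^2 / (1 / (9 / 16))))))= 3 / 1568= 0.00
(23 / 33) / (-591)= -23 / 19503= -0.00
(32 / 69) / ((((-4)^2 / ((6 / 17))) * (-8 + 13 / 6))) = -24 / 13685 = -0.00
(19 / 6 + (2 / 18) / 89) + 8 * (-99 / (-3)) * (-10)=-4224205 / 1602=-2636.83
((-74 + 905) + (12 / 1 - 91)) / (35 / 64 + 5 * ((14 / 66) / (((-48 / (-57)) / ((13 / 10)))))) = 1588224 / 4613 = 344.29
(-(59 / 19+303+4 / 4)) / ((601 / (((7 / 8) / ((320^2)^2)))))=-8169 / 191579029504000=-0.00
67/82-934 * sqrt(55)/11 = 67/82-934 * sqrt(55)/11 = -628.89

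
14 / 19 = 0.74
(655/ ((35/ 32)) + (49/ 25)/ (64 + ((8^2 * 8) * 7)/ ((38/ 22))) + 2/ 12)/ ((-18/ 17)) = -217273456367/ 384048000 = -565.75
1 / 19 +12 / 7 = 235 / 133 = 1.77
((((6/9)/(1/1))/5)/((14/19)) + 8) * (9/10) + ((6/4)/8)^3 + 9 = 11733621/716800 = 16.37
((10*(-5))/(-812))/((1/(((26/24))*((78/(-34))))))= -4225/27608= -0.15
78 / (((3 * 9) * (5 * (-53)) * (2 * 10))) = -13 / 23850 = -0.00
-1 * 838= -838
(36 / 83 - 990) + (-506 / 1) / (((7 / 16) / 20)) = -14014298 / 581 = -24120.99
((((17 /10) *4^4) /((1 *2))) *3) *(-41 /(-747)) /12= 11152 /3735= 2.99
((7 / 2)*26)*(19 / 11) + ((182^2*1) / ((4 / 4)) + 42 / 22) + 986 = 376960 / 11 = 34269.09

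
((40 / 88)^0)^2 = 1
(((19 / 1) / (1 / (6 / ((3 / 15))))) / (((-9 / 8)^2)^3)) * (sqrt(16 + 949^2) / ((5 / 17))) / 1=169345024 * sqrt(900617) / 177147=907211.84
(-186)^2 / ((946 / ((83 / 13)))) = 1435734 / 6149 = 233.49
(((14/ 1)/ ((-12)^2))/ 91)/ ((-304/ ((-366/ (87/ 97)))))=5917/ 4125888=0.00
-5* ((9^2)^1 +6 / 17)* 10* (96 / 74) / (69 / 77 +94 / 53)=-2709131040 / 1370591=-1976.62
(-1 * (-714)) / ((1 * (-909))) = -238 / 303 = -0.79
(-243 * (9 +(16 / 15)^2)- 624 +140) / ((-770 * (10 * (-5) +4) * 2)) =-73687 / 1771000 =-0.04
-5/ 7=-0.71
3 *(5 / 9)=5 / 3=1.67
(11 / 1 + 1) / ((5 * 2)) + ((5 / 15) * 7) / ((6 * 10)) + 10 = 2023 / 180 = 11.24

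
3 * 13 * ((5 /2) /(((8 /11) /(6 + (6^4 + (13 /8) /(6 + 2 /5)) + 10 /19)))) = 13592270835 /77824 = 174653.97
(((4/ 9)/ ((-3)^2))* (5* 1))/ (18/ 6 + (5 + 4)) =5/ 243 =0.02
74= 74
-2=-2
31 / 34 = 0.91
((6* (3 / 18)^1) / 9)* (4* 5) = 20 / 9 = 2.22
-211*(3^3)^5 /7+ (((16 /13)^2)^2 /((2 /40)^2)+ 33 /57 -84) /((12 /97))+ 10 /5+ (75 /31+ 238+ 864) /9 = -1833519710378491043 /4239252108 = -432510184.27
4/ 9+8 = 76/ 9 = 8.44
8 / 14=4 / 7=0.57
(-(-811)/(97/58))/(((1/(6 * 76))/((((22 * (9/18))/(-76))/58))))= -53526/97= -551.81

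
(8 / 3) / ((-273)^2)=8 / 223587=0.00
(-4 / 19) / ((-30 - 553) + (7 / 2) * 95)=8 / 9519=0.00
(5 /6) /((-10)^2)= 1 /120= 0.01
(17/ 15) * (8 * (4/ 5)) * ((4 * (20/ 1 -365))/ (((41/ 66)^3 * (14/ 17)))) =-122303098368/ 2412235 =-50701.15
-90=-90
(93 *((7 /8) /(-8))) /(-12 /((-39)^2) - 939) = 47151 /4352704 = 0.01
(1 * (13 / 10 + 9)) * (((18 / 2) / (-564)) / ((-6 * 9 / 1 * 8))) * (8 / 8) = 103 / 270720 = 0.00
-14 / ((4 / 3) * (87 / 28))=-98 / 29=-3.38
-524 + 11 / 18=-9421 / 18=-523.39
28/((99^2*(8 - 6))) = 14/9801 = 0.00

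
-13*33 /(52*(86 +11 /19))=-627 /6580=-0.10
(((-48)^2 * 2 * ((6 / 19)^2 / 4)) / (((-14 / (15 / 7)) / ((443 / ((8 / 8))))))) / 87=-45930240 / 512981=-89.54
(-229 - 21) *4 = -1000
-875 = -875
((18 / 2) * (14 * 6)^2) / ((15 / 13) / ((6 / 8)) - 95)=-10192 / 15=-679.47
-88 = -88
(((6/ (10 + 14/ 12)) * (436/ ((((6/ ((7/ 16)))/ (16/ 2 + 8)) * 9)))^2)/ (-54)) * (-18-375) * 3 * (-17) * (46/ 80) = -366307.70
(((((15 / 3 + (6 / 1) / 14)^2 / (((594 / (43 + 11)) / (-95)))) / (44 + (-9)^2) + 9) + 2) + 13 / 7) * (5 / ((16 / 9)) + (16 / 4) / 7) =27631753 / 754600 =36.62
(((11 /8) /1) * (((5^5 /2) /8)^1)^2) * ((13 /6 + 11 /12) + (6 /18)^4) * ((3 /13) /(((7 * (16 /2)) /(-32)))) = -107744140625 /5031936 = -21412.06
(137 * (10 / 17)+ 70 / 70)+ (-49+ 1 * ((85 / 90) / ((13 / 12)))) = 22184 / 663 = 33.46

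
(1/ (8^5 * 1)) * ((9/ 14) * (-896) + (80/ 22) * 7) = -0.02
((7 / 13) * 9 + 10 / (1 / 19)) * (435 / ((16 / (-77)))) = -407898.25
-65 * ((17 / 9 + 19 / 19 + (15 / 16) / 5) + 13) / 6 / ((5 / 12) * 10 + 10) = -12.29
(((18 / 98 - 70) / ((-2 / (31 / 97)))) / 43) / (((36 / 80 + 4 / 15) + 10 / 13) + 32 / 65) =41359890 / 315356797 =0.13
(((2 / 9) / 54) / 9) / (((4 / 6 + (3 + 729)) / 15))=5 / 534114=0.00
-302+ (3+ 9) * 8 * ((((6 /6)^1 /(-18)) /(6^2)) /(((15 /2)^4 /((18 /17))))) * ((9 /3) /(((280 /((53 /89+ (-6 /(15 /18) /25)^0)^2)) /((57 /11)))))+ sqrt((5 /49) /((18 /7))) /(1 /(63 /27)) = -264204614586106 /874849696875+ sqrt(70) /18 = -301.54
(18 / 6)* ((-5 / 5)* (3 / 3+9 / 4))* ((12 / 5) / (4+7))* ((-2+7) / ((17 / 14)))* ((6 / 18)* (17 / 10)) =-273 / 55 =-4.96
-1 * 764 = -764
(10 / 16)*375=1875 / 8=234.38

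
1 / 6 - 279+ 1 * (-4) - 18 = -1805 / 6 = -300.83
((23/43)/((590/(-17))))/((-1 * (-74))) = -391/1877380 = -0.00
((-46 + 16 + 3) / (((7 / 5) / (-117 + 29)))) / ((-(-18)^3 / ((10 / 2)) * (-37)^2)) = 275 / 258741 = 0.00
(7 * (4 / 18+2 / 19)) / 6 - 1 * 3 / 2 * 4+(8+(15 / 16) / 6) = 41669 / 16416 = 2.54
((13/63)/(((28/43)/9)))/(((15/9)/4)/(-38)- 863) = -63726/19283117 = -0.00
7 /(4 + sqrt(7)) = 28 /9-7 * sqrt(7) /9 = 1.05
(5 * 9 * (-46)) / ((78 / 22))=-7590 / 13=-583.85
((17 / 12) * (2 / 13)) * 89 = 1513 / 78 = 19.40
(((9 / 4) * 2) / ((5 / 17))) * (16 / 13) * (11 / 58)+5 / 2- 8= -7271 / 3770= -1.93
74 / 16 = 4.62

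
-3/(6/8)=-4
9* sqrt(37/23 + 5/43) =9* sqrt(1687234)/989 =11.82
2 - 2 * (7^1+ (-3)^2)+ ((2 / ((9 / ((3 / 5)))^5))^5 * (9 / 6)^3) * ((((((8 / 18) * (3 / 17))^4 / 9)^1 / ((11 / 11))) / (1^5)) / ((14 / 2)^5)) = -287112685170255452018085122108459472655226 / 9570422839008515067269504070281982421875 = -30.00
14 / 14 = 1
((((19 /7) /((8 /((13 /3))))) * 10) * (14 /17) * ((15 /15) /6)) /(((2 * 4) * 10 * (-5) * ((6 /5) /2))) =-247 /29376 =-0.01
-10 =-10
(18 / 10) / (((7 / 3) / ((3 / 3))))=27 / 35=0.77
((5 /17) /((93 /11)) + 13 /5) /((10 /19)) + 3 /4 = 910039 /158100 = 5.76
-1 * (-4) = 4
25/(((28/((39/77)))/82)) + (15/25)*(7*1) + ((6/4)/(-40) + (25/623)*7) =41.53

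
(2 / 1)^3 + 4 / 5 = 8.80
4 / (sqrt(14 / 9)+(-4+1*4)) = 6*sqrt(14) / 7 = 3.21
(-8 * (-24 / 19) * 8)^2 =2359296 / 361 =6535.45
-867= -867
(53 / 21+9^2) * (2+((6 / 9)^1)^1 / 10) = 172.62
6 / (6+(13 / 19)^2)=2166 / 2335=0.93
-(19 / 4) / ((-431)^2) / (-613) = 19 / 455485972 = 0.00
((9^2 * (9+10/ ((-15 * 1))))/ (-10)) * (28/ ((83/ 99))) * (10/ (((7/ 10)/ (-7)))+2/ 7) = 18657540/ 83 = 224789.64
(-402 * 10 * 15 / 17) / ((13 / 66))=-18008.14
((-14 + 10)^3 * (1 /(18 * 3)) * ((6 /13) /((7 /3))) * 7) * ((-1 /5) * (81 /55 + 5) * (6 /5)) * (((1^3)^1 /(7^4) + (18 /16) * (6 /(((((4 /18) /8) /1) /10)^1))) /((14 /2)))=265863351808 /300425125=884.96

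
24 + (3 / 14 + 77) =1417 / 14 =101.21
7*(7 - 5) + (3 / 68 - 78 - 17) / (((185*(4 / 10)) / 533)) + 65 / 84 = -70712023 / 105672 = -669.17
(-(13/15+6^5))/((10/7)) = -816571/150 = -5443.81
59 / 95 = 0.62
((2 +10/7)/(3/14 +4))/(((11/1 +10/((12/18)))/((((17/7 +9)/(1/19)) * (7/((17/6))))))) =218880/13039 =16.79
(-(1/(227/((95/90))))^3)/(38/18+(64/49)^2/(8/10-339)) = -27848164169/583314825948589656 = -0.00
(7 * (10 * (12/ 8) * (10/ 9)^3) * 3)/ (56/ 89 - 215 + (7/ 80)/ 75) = -6230000000/ 3090781179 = -2.02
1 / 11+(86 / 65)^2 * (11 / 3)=6.51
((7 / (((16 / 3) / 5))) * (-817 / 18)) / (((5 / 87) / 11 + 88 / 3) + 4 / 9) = -27365415 / 2736224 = -10.00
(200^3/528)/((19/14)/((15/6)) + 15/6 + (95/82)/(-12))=5740000000/1116181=5142.54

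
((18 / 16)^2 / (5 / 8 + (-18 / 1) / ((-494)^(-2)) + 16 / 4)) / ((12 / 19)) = -513 / 1124516704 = -0.00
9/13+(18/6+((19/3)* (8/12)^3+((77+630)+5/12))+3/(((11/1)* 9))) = 33035449/46332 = 713.02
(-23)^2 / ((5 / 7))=3703 / 5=740.60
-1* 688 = -688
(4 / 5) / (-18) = -2 / 45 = -0.04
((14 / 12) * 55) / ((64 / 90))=90.23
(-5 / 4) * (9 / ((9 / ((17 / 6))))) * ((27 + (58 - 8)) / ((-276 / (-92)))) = -90.90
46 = 46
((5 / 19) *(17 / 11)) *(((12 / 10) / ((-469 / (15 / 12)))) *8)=-1020 / 98021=-0.01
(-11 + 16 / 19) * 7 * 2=-2702 / 19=-142.21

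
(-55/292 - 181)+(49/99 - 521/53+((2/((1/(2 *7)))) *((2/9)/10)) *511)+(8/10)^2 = 4905553099/38303100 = 128.07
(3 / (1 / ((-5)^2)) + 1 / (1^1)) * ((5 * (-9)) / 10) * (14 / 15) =-1596 / 5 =-319.20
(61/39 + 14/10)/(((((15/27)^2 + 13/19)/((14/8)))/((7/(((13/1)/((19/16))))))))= 138027267/41317120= 3.34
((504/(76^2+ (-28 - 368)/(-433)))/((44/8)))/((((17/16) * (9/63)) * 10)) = 6110496/584703185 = 0.01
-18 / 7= -2.57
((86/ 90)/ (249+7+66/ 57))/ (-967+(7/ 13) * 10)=-10621/ 2748594870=-0.00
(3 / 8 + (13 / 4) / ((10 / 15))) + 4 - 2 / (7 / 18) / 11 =8.78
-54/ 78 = -9/ 13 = -0.69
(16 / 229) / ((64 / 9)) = 9 / 916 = 0.01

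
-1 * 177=-177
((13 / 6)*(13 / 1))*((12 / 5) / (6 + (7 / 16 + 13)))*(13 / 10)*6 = 210912 / 7775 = 27.13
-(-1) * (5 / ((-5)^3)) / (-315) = 1 / 7875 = 0.00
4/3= 1.33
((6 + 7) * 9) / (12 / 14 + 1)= 63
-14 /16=-7 /8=-0.88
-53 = -53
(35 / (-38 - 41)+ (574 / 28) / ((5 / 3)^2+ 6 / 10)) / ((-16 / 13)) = -1756495 / 384256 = -4.57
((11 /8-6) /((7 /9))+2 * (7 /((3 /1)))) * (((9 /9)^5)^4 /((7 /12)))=-2.19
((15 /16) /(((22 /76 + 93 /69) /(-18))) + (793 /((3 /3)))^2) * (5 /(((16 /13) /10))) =25546571.92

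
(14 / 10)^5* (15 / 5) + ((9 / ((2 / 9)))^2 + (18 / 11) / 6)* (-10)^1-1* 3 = -1126956363 / 68750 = -16392.09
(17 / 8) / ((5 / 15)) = 51 / 8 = 6.38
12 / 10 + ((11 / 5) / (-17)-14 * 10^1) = -11809 / 85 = -138.93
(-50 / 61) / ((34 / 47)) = -1175 / 1037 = -1.13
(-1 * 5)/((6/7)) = -35/6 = -5.83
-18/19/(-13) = 18/247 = 0.07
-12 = -12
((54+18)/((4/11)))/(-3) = -66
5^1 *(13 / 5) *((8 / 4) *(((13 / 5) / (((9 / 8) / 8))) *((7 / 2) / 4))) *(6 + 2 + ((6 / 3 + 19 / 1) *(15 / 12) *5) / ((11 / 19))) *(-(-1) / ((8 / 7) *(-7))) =-12216841 / 990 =-12340.24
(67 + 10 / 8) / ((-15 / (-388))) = 8827 / 5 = 1765.40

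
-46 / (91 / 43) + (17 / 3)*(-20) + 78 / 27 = -108256 / 819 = -132.18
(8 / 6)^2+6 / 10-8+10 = 197 / 45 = 4.38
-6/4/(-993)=1/662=0.00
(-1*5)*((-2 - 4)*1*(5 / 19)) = 150 / 19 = 7.89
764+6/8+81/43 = 766.63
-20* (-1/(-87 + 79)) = -5/2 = -2.50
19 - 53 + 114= 80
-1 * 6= -6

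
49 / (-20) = -49 / 20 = -2.45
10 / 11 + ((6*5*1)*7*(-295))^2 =42215827510 / 11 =3837802500.91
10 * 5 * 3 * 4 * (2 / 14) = 600 / 7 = 85.71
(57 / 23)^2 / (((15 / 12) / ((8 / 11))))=103968 / 29095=3.57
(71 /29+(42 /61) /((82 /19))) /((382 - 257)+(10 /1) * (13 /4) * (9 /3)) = 378284 /32275405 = 0.01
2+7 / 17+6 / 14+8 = 1290 / 119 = 10.84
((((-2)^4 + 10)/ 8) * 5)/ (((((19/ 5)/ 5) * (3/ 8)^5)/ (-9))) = -25949.32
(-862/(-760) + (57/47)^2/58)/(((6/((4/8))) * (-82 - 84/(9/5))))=-146257/194745440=-0.00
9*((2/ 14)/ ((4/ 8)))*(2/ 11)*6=216/ 77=2.81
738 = 738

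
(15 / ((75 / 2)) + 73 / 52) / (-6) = -0.30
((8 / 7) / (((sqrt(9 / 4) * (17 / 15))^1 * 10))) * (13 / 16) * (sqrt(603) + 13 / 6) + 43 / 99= 26045 / 47124 + 39 * sqrt(67) / 238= 1.89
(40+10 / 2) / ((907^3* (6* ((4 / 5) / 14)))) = 525 / 2984570572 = 0.00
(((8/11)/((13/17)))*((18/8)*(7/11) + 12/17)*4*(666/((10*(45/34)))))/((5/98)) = 121311456/15125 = 8020.59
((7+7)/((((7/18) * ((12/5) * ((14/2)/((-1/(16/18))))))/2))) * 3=-405/28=-14.46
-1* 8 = -8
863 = 863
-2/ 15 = -0.13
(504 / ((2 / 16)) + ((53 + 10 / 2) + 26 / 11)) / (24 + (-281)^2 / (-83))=-3736328 / 846659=-4.41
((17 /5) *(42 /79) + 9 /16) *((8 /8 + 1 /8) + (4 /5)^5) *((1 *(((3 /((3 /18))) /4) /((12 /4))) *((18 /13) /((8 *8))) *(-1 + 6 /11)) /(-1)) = 14687793261 /289203200000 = 0.05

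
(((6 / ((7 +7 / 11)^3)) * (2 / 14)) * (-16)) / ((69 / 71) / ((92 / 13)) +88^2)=-189002 / 47525430015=-0.00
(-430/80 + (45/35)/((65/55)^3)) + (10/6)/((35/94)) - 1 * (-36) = 13243205/369096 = 35.88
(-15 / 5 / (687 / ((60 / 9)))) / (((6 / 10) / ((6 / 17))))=-200 / 11679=-0.02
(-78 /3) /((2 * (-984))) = 13 /984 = 0.01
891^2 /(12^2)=5513.06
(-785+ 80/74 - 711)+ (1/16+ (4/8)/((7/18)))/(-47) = -291167955/194768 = -1494.95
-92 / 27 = -3.41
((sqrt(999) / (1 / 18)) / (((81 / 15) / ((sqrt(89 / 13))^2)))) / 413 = 890*sqrt(111) / 5369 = 1.75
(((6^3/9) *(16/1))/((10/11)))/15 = 704/25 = 28.16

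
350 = 350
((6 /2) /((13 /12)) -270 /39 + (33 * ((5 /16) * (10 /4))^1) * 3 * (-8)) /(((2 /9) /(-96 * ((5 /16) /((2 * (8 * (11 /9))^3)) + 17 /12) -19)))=30795803335305 /70873088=434520.41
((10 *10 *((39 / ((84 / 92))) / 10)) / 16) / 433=1495 / 24248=0.06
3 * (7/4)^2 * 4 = 147/4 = 36.75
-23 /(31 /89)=-2047 /31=-66.03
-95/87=-1.09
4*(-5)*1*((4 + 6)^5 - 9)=-1999820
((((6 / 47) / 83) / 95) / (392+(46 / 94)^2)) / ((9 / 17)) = 0.00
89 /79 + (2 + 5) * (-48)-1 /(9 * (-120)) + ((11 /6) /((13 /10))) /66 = -371403473 /1109160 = -334.85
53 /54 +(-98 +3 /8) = -20875 /216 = -96.64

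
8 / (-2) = -4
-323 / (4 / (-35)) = 11305 / 4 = 2826.25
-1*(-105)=105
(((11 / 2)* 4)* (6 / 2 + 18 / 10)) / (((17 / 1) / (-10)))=-62.12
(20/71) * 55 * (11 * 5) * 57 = 3448500/71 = 48570.42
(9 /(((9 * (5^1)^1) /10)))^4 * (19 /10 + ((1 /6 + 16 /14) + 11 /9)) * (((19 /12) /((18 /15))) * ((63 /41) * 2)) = 106096 /369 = 287.52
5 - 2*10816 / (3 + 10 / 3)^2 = -192883 / 361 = -534.30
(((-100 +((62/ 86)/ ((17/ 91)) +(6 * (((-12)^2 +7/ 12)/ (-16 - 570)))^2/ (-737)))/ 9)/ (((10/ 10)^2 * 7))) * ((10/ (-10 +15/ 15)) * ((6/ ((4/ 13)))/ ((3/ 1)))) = 4624609567324955/ 419588084993616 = 11.02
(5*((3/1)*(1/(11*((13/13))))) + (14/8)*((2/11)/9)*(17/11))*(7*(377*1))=3742.82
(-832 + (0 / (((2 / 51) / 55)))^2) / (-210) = 416 / 105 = 3.96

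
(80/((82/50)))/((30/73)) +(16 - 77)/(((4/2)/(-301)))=2287603/246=9299.20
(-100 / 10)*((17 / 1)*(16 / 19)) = -2720 / 19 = -143.16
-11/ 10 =-1.10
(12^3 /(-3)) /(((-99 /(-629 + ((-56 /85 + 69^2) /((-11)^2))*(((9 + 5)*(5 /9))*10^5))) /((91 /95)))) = 170531412.21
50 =50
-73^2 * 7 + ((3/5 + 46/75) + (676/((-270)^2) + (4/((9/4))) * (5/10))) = -679808693/18225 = -37300.89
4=4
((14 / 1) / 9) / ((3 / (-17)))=-238 / 27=-8.81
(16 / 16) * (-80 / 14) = -40 / 7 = -5.71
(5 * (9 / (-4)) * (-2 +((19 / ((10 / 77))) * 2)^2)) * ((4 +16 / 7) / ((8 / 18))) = -1907024229 / 140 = -13621601.64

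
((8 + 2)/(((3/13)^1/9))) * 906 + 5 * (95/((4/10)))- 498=708059/2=354029.50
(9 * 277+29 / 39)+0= 97256 / 39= 2493.74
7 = 7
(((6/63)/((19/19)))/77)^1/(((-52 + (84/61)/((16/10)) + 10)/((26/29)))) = -6344/235355967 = -0.00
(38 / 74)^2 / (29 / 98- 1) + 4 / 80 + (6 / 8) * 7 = 4652653 / 944610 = 4.93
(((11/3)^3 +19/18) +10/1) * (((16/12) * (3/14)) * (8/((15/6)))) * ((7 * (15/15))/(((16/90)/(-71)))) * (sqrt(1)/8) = -231389/12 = -19282.42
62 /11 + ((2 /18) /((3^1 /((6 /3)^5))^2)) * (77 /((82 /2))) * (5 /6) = 2786026 /109593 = 25.42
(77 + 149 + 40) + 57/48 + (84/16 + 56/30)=65833/240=274.30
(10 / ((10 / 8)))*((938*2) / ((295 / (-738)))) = -11075904 / 295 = -37545.44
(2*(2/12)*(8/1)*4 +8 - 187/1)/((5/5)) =-505/3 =-168.33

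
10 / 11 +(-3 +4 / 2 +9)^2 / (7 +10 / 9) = 7066 / 803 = 8.80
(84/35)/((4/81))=243/5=48.60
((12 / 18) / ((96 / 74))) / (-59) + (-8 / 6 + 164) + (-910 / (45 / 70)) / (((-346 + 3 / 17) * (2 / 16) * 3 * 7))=12303484967 / 74921976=164.22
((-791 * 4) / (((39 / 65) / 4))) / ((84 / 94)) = -212440 / 9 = -23604.44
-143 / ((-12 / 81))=3861 / 4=965.25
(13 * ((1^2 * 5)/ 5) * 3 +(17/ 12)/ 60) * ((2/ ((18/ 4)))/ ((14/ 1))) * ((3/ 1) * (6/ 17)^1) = 1.31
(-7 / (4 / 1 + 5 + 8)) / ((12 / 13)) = -91 / 204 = -0.45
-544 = -544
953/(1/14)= 13342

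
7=7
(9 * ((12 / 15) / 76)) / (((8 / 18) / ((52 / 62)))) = 1053 / 5890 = 0.18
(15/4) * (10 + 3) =195/4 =48.75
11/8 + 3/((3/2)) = 27/8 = 3.38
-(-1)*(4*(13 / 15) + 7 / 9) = 191 / 45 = 4.24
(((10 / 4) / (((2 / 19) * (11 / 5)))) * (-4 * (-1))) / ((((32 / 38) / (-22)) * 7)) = -161.16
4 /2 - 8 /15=22 /15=1.47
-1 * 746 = -746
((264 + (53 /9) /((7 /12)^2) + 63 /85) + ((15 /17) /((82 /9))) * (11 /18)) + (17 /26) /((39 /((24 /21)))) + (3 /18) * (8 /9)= 879791732159 /3116802780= 282.27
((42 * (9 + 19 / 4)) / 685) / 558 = 77 / 50964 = 0.00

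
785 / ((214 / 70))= 27475 / 107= 256.78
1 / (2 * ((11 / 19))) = 19 / 22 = 0.86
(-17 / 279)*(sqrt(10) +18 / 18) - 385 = -107432 / 279 - 17*sqrt(10) / 279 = -385.25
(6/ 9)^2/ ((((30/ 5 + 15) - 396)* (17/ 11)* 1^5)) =-44/ 57375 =-0.00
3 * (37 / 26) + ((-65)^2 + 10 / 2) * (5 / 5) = 4234.27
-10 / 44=-5 / 22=-0.23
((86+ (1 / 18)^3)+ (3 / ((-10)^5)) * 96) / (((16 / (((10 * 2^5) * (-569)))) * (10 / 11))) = -9809734686983 / 9112500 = -1076514.09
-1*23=-23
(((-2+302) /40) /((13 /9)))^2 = 18225 /676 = 26.96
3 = 3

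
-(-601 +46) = 555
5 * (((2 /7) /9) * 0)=0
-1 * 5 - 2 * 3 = -11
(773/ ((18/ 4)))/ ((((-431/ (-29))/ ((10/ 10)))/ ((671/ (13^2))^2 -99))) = -106583778532/ 110788119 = -962.05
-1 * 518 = -518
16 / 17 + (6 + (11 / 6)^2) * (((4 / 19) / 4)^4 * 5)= 0.94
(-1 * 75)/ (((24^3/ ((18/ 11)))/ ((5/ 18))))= -125/ 50688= -0.00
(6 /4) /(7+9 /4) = 6 /37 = 0.16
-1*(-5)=5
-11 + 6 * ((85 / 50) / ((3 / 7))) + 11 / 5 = 15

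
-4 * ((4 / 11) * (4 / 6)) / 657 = -0.00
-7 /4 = -1.75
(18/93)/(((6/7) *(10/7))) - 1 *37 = -11421/310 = -36.84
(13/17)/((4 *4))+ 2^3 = 2189/272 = 8.05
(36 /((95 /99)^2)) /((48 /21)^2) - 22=-8384959 /577600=-14.52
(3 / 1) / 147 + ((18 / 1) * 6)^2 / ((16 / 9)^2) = 2893417 / 784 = 3690.58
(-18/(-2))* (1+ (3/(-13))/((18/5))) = 219/26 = 8.42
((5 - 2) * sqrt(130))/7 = 3 * sqrt(130)/7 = 4.89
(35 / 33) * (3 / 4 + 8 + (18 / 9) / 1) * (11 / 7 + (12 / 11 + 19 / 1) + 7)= 474505 / 1452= 326.79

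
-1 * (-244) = 244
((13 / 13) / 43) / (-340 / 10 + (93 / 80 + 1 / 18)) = -720 / 1014929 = -0.00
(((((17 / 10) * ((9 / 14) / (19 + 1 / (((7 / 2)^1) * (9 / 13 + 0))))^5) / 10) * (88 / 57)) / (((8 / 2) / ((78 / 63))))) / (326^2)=941819208759 / 30939202378843132688675200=0.00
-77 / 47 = -1.64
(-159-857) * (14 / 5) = -14224 / 5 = -2844.80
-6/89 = -0.07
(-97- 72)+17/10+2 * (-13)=-1933/10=-193.30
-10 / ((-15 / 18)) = 12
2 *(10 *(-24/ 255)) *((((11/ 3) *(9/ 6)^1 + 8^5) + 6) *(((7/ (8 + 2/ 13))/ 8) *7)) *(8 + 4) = -501132996/ 901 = -556196.44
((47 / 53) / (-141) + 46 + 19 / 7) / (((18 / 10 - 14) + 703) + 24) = 135530 / 1988931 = 0.07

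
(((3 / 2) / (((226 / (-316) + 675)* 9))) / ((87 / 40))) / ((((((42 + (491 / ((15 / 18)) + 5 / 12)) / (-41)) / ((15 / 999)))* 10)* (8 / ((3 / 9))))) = -161950 / 350905387299057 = -0.00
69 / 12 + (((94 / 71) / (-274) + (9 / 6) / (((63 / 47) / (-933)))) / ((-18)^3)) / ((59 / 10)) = 5.78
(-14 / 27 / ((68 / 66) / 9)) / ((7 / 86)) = -946 / 17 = -55.65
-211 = -211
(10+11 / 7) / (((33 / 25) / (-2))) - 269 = -22063 / 77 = -286.53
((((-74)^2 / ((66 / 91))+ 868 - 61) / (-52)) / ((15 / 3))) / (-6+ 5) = 275789 / 8580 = 32.14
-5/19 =-0.26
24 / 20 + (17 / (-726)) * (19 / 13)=55013 / 47190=1.17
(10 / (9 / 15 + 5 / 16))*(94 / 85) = 15040 / 1241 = 12.12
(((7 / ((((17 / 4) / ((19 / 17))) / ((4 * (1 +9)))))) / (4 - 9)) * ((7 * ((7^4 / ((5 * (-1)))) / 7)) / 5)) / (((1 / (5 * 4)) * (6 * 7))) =2919616 / 4335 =673.50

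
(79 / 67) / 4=79 / 268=0.29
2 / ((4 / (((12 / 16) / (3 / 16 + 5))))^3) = 54 / 571787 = 0.00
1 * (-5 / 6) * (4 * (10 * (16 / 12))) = -400 / 9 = -44.44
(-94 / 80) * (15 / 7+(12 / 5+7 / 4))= -41407 / 5600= -7.39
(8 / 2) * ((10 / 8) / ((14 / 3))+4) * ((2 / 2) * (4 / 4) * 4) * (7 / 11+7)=5736 / 11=521.45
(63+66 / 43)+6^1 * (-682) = -173181 / 43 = -4027.47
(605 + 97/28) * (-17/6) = -96543/56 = -1723.98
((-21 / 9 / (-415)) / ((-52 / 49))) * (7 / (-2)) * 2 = 0.04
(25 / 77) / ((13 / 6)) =150 / 1001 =0.15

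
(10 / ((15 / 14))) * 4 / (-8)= -14 / 3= -4.67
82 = 82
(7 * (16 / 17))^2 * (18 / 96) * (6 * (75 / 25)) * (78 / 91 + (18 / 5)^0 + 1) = 120960 / 289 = 418.55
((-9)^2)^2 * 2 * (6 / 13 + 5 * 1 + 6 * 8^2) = 66436686 / 13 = 5110514.31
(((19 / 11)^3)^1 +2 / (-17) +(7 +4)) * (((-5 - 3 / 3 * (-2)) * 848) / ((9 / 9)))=-923059872 / 22627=-40794.62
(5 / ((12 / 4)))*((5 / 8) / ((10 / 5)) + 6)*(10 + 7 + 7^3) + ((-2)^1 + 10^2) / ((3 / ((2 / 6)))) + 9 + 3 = 68587 / 18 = 3810.39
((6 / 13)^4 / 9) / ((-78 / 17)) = -408 / 371293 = -0.00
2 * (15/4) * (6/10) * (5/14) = 45/28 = 1.61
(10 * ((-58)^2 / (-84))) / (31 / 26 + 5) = -218660 / 3381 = -64.67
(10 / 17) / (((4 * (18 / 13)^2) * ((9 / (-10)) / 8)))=-8450 / 12393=-0.68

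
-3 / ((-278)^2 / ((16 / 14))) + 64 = 8655802 / 135247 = 64.00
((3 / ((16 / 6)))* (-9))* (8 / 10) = -81 / 10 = -8.10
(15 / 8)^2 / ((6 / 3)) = 225 / 128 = 1.76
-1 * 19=-19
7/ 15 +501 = 7522/ 15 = 501.47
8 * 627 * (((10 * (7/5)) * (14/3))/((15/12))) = 1310848/5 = 262169.60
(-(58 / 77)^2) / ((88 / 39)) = -32799 / 130438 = -0.25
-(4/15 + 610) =-610.27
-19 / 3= -6.33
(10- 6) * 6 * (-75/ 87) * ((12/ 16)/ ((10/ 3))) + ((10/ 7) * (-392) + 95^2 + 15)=245785/ 29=8475.34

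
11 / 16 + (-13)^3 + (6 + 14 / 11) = -2189.04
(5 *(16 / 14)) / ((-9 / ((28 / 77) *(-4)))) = 640 / 693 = 0.92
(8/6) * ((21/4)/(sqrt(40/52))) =7 * sqrt(130)/10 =7.98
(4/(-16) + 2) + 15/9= 41/12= 3.42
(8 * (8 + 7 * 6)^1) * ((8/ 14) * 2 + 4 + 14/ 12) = 53000/ 21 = 2523.81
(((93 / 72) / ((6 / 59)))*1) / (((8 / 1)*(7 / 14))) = 1829 / 576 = 3.18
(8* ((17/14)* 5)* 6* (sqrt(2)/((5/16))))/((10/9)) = 29376* sqrt(2)/35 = 1186.97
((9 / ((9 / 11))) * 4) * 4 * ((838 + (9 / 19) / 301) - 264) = 577757840 / 5719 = 101024.28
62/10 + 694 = 3501/5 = 700.20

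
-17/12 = -1.42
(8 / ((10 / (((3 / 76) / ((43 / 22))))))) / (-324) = -0.00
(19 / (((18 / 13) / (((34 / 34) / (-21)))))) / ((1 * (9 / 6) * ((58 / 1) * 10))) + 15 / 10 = 493043 / 328860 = 1.50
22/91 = 0.24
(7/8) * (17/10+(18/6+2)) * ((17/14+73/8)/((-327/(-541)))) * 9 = 902.54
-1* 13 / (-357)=13 / 357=0.04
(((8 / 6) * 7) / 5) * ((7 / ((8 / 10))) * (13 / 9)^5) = 18193357 / 177147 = 102.70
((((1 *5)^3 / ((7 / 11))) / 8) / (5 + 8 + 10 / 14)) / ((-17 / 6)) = -1375 / 2176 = -0.63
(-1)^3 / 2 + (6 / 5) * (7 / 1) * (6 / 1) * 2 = 1003 / 10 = 100.30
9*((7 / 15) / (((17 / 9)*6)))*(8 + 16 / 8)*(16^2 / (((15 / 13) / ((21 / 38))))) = 733824 / 1615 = 454.38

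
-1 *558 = -558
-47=-47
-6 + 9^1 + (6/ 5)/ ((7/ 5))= 27/ 7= 3.86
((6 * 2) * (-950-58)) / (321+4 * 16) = -1728 / 55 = -31.42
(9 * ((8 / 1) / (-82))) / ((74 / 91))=-1638 / 1517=-1.08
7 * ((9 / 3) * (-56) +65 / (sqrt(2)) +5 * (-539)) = -20041 +455 * sqrt(2) / 2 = -19719.27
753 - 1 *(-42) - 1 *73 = 722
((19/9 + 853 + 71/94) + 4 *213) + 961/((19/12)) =37208317/16074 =2314.81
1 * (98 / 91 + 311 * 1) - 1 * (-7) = 4148 / 13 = 319.08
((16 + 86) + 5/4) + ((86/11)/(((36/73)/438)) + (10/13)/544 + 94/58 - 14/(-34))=23853925525/3383952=7049.13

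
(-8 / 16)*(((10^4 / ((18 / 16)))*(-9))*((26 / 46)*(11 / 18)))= 2860000 / 207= 13816.43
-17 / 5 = -3.40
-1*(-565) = 565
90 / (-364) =-45 / 182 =-0.25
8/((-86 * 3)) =-4/129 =-0.03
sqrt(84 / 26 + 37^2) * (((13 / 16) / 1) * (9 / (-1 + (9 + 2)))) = 9 * sqrt(231907) / 160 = 27.09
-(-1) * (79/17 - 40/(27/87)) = -19009/153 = -124.24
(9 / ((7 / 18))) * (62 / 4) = 2511 / 7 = 358.71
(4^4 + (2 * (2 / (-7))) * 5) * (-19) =-33668 / 7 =-4809.71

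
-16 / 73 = -0.22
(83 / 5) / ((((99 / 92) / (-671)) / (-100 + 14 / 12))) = 138108514 / 135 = 1023026.03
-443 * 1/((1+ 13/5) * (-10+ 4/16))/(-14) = -2215/2457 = -0.90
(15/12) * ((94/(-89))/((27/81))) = -3.96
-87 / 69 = -29 / 23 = -1.26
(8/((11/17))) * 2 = 272/11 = 24.73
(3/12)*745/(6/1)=745/24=31.04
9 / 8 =1.12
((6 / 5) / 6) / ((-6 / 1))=-1 / 30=-0.03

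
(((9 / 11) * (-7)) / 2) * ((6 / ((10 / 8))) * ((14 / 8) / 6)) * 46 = -10143 / 55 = -184.42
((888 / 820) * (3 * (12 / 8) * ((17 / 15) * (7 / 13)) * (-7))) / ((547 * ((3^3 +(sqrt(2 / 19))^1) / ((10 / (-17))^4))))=-3348248400 / 19837169982487 +6526800 * sqrt(38) / 19837169982487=-0.00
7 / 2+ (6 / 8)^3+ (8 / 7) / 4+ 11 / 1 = 6813 / 448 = 15.21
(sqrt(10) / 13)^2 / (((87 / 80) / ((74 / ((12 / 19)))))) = 281200 / 44109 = 6.38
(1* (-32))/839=-32/839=-0.04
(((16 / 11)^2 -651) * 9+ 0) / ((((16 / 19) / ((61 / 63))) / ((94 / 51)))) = -12376.29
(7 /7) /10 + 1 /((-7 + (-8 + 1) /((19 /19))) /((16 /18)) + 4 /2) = 3 /110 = 0.03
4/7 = 0.57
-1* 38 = -38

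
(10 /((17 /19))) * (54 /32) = 2565 /136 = 18.86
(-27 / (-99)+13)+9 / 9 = 157 / 11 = 14.27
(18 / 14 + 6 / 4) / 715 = 0.00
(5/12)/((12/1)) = 5/144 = 0.03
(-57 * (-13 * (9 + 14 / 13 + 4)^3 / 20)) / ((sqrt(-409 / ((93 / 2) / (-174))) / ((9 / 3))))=1047971277 * sqrt(367691) / 80180360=7925.43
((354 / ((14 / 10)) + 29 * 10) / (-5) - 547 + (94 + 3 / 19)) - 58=-82382 / 133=-619.41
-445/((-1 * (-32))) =-445/32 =-13.91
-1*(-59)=59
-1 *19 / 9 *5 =-95 / 9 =-10.56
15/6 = 2.50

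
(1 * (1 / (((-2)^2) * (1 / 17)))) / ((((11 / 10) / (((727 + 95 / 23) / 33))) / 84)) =20011040 / 2783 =7190.46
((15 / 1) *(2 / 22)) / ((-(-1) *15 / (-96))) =-96 / 11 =-8.73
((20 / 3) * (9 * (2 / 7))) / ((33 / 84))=43.64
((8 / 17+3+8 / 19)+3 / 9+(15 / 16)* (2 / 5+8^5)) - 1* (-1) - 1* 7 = 238130587 / 7752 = 30718.60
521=521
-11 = -11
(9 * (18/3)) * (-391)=-21114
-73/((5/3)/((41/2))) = -8979/10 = -897.90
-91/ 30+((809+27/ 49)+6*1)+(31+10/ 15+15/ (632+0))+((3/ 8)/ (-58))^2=10553582793977/ 12501162240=844.21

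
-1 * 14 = -14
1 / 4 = 0.25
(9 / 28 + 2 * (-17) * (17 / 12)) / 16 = -4019 / 1344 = -2.99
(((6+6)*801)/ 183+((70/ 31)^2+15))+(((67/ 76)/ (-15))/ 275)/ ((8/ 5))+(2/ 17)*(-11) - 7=64.33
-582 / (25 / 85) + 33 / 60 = -7913 / 4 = -1978.25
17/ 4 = 4.25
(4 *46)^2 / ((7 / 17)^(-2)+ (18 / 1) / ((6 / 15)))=829472 / 1247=665.17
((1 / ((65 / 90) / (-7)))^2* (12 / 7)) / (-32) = -1701 / 338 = -5.03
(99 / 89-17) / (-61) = 1414 / 5429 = 0.26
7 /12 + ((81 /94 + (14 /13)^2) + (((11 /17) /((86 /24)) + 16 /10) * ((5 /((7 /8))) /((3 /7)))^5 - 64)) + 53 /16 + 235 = 16942770569956567 /22575022704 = 750509.57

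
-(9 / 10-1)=1 / 10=0.10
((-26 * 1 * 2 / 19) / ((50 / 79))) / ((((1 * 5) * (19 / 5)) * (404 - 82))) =-1027 / 1453025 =-0.00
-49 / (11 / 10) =-490 / 11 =-44.55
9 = 9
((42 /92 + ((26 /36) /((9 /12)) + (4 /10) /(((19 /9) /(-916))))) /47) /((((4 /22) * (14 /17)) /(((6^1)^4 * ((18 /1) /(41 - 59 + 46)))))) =-102548274939 /5032055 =-20379.01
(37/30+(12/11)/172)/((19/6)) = 17591/44935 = 0.39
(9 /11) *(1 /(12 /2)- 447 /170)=-1884 /935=-2.01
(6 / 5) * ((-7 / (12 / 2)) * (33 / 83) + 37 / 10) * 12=46.60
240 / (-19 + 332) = 240 / 313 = 0.77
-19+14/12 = -107/6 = -17.83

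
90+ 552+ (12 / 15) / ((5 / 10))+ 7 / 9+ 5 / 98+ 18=2921311 / 4410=662.43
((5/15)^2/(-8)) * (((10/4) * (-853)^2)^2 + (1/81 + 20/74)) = -45956150770.92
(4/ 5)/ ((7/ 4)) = 16/ 35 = 0.46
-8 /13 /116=-2 /377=-0.01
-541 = -541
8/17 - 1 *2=-26/17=-1.53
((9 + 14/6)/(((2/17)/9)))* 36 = 31212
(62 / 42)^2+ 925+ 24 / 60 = 2045312 / 2205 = 927.58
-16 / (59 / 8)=-128 / 59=-2.17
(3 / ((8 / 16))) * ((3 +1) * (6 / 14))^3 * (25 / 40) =6480 / 343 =18.89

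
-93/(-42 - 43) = 93/85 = 1.09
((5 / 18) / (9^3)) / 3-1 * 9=-354289 / 39366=-9.00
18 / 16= 9 / 8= 1.12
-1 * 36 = -36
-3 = -3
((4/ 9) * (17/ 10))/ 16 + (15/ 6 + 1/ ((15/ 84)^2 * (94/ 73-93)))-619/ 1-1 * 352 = -11674945129/ 12051000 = -968.79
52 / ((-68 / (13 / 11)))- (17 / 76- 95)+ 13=1518873 / 14212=106.87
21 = 21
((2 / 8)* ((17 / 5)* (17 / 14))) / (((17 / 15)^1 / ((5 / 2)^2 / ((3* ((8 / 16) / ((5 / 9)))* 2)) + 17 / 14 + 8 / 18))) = 36193 / 14112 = 2.56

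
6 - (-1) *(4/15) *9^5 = 78762/5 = 15752.40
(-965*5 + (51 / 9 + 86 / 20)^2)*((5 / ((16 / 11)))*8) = -46784089 / 360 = -129955.80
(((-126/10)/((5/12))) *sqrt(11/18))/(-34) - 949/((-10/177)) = 63 *sqrt(22)/425+ 167973/10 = 16798.00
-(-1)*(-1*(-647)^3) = 270840023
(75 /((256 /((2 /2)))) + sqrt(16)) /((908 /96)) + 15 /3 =39617 /7264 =5.45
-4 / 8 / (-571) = 1 / 1142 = 0.00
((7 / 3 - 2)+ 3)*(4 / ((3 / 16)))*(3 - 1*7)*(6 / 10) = -512 / 3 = -170.67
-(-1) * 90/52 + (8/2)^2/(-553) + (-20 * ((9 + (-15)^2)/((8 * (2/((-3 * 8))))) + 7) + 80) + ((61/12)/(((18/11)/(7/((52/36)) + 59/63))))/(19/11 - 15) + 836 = 1988469123215/255051342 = 7796.35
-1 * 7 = -7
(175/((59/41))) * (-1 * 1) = -121.61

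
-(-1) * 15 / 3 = 5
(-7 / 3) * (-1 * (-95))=-221.67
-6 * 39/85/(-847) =234/71995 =0.00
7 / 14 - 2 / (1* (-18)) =11 / 18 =0.61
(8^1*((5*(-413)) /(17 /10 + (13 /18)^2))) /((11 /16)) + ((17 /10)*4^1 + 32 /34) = -616454482 /57035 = -10808.35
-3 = -3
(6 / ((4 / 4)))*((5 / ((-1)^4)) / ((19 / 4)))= 120 / 19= 6.32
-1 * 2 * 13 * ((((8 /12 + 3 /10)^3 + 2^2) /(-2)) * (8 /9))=1721057 /30375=56.66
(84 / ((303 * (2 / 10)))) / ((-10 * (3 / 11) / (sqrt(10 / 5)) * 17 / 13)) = -2002 * sqrt(2) / 5151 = -0.55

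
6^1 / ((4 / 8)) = 12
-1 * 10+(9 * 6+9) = 53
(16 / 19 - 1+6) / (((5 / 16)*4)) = 4.67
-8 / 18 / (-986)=2 / 4437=0.00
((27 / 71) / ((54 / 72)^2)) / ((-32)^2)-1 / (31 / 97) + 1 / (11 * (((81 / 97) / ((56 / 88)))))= -4223409019 / 1380608064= -3.06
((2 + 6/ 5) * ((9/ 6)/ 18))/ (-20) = -1/ 75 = -0.01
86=86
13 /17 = 0.76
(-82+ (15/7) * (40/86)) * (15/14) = -182865/2107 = -86.79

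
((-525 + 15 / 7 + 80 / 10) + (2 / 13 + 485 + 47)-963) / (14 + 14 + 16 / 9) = -774531 / 24388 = -31.76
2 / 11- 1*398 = -4376 / 11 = -397.82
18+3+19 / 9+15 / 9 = 223 / 9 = 24.78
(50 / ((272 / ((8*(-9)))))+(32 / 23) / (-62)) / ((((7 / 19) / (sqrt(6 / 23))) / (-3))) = 9159729*sqrt(138) / 1951481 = 55.14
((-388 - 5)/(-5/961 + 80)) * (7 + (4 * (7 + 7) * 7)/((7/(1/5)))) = -11456081/128125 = -89.41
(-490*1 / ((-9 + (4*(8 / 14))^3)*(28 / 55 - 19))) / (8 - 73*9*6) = -660275 / 288348993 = -0.00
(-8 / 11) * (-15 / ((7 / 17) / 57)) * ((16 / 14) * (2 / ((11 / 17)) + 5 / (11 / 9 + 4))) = 278141760 / 39809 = 6986.91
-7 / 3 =-2.33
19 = 19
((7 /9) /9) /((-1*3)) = -7 /243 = -0.03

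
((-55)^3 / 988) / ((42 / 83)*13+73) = -2761825 / 1305148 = -2.12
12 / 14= 6 / 7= 0.86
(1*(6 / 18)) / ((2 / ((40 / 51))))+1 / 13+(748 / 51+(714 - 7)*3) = 4248254 / 1989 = 2135.87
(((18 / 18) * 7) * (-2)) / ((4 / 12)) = -42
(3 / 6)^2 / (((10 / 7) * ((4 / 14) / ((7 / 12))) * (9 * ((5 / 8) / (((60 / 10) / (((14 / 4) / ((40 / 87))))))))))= 0.05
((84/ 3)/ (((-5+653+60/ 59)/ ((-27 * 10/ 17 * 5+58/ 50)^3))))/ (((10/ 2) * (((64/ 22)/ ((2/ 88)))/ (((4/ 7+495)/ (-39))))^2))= -3730884312447815695501/ 91565950245120000000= -40.75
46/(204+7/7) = 46/205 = 0.22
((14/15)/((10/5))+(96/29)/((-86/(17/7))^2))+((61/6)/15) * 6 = 178769212/39411435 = 4.54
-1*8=-8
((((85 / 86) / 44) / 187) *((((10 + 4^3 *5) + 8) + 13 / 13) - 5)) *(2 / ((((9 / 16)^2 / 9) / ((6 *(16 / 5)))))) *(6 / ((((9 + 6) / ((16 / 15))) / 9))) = 21889024 / 130075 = 168.28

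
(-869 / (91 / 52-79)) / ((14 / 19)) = 33022 / 2163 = 15.27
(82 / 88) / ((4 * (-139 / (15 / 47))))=-615 / 1149808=-0.00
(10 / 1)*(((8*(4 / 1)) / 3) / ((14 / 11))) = 1760 / 21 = 83.81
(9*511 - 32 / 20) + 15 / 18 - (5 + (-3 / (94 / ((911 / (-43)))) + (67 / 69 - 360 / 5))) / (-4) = 8519209243 / 1859320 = 4581.90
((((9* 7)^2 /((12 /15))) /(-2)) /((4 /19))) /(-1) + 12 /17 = 6410319 /544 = 11783.67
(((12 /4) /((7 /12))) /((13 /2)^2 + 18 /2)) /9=16 /1435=0.01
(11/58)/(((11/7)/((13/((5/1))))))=0.31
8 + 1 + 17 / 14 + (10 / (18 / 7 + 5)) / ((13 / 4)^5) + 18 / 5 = 19034155143 / 1377497030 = 13.82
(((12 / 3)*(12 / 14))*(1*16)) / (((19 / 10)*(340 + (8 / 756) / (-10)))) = 518400 / 6104681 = 0.08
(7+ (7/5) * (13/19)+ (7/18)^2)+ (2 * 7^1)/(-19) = 226919/30780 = 7.37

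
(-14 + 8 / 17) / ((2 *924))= -115 / 15708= -0.01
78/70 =39/35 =1.11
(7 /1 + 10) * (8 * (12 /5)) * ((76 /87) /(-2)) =-20672 /145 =-142.57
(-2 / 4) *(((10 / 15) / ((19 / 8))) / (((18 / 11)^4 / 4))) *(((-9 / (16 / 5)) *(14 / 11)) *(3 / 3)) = 46585 / 166212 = 0.28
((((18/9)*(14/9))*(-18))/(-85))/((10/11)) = 308/425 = 0.72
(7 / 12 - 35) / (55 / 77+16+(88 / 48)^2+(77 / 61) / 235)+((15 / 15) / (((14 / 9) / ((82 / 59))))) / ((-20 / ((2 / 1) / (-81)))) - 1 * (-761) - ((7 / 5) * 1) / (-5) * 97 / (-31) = 316962206344872961 / 417929302668150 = 758.41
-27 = -27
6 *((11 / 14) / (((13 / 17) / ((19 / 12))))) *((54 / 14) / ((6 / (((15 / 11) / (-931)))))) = -2295 / 249704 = -0.01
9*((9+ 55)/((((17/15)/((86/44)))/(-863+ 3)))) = -159753600/187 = -854297.33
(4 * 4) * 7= 112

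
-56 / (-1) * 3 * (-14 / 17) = -138.35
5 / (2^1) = 5 / 2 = 2.50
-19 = -19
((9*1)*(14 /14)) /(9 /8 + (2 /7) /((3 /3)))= 504 /79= 6.38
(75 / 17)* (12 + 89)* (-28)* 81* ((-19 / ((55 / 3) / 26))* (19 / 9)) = 10750161240 / 187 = 57487493.26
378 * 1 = 378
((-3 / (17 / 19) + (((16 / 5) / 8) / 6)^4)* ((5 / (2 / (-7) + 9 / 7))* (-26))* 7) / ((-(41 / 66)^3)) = -5592123625088 / 439371375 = -12727.56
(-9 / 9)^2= 1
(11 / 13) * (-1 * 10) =-110 / 13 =-8.46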